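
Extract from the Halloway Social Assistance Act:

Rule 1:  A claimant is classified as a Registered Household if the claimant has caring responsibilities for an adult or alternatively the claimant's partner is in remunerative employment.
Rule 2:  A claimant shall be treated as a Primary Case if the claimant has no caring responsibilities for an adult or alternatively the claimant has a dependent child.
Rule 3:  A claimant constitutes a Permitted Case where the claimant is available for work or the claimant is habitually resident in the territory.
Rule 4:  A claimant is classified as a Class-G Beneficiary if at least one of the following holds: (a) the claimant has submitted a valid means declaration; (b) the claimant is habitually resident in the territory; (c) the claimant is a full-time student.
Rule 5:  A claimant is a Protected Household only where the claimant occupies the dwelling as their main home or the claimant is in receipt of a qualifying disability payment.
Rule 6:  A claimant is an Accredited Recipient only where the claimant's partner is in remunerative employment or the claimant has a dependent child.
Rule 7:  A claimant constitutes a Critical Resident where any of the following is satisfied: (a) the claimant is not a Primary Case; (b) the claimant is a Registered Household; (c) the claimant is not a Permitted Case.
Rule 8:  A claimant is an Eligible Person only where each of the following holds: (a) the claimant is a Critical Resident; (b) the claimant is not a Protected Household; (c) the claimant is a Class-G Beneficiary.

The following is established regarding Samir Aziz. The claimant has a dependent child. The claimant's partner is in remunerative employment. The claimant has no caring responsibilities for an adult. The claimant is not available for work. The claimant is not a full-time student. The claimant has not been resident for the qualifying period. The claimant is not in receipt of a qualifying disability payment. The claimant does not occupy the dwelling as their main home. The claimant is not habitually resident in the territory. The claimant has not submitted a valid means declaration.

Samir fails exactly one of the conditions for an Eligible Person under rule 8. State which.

Under rule 2: the claimant has no caring responsibilities for an adult? yes; or the claimant has a dependent child? yes. So the claimant is a Primary Case.
Under rule 1: the claimant has caring responsibilities for an adult? no; or the claimant's partner is in remunerative employment? yes. So the claimant is a Registered Household.
Under rule 3: the claimant is available for work? no; or the claimant is habitually resident in the territory? no. So the claimant is not a Permitted Case.
Under rule 7: not a Primary Case (rule 2)? no; or Registered Household (rule 1)? yes; or not a Permitted Case (rule 3)? yes. So the claimant is a Critical Resident.
Under rule 5: the claimant occupies the dwelling as their main home? no; or the claimant is in receipt of a qualifying disability payment? no. So the claimant is not a Protected Household.
Under rule 4: the claimant has submitted a valid means declaration? no; or the claimant is habitually resident in the territory? no; or the claimant is a full-time student? no. So the claimant is not a Class-G Beneficiary.
Under rule 8: Critical Resident (rule 7)? yes; and not a Protected Household (rule 5)? yes; and Class-G Beneficiary (rule 4)? no. So the claimant is not an Eligible Person.

Class-G Beneficiary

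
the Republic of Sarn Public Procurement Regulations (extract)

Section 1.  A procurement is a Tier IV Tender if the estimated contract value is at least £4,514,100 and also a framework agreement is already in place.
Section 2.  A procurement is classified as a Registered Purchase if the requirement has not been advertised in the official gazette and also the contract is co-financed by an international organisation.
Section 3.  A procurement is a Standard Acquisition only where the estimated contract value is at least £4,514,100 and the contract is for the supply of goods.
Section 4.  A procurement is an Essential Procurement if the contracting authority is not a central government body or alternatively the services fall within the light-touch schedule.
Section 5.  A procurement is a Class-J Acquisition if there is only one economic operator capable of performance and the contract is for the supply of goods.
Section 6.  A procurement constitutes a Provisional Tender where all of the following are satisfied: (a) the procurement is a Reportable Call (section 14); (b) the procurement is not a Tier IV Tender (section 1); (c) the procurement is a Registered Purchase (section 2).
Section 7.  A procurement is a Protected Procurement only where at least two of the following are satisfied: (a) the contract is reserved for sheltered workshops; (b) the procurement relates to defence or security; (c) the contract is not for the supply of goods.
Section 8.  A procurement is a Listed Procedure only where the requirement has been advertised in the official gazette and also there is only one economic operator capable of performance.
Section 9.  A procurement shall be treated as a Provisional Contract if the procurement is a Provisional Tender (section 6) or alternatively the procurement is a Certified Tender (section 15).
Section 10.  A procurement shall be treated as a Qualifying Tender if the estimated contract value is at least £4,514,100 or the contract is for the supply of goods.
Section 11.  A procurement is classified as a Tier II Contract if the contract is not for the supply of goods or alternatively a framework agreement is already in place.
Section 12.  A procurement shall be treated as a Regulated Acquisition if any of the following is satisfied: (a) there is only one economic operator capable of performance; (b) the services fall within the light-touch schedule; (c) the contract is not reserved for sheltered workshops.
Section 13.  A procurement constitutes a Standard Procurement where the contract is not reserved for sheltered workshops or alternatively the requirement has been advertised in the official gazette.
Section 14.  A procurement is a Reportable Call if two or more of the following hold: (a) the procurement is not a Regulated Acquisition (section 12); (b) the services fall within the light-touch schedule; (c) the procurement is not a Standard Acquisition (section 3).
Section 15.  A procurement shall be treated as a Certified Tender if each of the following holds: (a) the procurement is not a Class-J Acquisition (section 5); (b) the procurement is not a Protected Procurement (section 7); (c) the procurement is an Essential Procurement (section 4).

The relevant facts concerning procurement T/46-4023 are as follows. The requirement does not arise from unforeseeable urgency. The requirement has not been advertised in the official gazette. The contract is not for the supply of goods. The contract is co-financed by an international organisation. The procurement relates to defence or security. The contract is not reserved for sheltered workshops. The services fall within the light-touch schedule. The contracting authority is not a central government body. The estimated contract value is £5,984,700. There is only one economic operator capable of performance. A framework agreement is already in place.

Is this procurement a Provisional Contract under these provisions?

No

section 12 — Regulated Acquisition: [there is only one economic operator capable of performance? yes] OR [the services fall within the light-touch schedule? yes] OR [the contract is not reserved for sheltered workshops? yes] → satisfied.
section 3 — Standard Acquisition: [estimated contract value: £5,984,700 ≥ £4,514,100? yes] AND [the contract is for the supply of goods? no] → not satisfied.
section 14 — Reportable Call: not a Regulated Acquisition (section 12)? no; the services fall within the light-touch schedule? yes; not a Standard Acquisition (section 3)? yes — 2 of 3 hold (need ≥2) → satisfied.
section 1 — Tier IV Tender: [estimated contract value: £5,984,700 ≥ £4,514,100? yes] AND [a framework agreement is already in place? yes] → satisfied.
section 2 — Registered Purchase: [the requirement has not been advertised in the official gazette? yes] AND [the contract is co-financed by an international organisation? yes] → satisfied.
section 6 — Provisional Tender: [Reportable Call (section 14)? yes] AND [not a Tier IV Tender (section 1)? no] AND [Registered Purchase (section 2)? yes] → not satisfied.
section 5 — Class-J Acquisition: [there is only one economic operator capable of performance? yes] AND [the contract is for the supply of goods? no] → not satisfied.
section 7 — Protected Procurement: the contract is reserved for sheltered workshops? no; the procurement relates to defence or security? yes; the contract is not for the supply of goods? yes — 2 of 3 hold (need ≥2) → satisfied.
section 4 — Essential Procurement: [the contracting authority is not a central government body? yes] OR [the services fall within the light-touch schedule? yes] → satisfied.
section 15 — Certified Tender: [not a Class-J Acquisition (section 5)? yes] AND [not a Protected Procurement (section 7)? no] AND [Essential Procurement (section 4)? yes] → not satisfied.
section 9 — Provisional Contract: [Provisional Tender (section 6)? no] OR [Certified Tender (section 15)? no] → not satisfied.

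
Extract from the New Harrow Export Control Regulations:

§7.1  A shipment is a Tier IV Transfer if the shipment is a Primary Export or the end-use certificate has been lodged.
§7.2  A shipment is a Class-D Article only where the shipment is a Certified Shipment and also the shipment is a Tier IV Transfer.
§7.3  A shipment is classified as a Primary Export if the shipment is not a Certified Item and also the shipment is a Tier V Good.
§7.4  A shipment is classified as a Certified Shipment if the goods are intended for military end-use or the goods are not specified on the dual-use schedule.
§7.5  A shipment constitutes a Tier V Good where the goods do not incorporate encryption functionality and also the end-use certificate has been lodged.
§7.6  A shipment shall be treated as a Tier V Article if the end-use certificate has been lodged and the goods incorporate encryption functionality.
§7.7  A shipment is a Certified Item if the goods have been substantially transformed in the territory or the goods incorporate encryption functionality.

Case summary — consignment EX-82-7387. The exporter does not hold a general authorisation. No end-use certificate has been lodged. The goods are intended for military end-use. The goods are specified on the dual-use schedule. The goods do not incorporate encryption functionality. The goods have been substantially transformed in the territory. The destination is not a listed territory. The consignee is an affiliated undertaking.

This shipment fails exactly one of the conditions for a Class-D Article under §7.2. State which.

§7.4 — Certified Shipment: [the goods are intended for military end-use? yes] OR [the goods are not specified on the dual-use schedule? no] → satisfied.
§7.7 — Certified Item: [the goods have been substantially transformed in the territory? yes] OR [the goods incorporate encryption functionality? no] → satisfied.
§7.5 — Tier V Good: [the goods do not incorporate encryption functionality? yes] AND [the end-use certificate has been lodged? no] → not satisfied.
§7.3 — Primary Export: [not a Certified Item (§7.7)? no] AND [Tier V Good (§7.5)? no] → not satisfied.
§7.1 — Tier IV Transfer: [Primary Export (§7.3)? no] OR [the end-use certificate has been lodged? no] → not satisfied.
§7.2 — Class-D Article: [Certified Shipment (§7.4)? yes] AND [Tier IV Transfer (§7.1)? no] → not satisfied.

Tier IV Transfer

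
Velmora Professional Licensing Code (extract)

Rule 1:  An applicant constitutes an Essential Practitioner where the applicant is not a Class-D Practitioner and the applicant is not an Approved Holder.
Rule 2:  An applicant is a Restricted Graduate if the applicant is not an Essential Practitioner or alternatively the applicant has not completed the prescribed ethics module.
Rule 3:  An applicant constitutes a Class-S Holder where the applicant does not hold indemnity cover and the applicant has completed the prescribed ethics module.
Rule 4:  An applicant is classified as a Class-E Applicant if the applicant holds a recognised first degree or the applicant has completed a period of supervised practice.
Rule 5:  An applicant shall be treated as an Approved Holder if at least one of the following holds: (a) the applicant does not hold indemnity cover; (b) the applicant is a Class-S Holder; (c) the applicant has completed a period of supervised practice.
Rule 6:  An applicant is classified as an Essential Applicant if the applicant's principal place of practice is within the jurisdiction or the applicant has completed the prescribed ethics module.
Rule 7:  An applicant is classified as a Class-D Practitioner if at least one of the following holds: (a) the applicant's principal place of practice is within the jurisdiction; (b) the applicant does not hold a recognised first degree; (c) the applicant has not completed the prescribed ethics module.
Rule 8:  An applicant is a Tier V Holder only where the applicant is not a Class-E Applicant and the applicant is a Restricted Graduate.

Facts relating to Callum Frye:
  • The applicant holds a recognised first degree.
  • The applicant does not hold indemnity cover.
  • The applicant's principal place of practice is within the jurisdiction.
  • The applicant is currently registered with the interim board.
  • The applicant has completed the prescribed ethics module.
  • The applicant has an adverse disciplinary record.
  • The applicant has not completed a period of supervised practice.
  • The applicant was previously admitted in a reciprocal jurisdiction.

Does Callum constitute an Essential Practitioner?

rule 7 — Class-D Practitioner: [the applicant's principal place of practice is within the jurisdiction? yes] OR [the applicant does not hold a recognised first degree? no] OR [the applicant has not completed the prescribed ethics module? no] → satisfied.
rule 3 — Class-S Holder: [the applicant does not hold indemnity cover? yes] AND [the applicant has completed the prescribed ethics module? yes] → satisfied.
rule 5 — Approved Holder: [the applicant does not hold indemnity cover? yes] OR [Class-S Holder (rule 3)? yes] OR [the applicant has completed a period of supervised practice? no] → satisfied.
rule 1 — Essential Practitioner: [not a Class-D Practitioner (rule 7)? no] AND [not an Approved Holder (rule 5)? no] → not satisfied.

No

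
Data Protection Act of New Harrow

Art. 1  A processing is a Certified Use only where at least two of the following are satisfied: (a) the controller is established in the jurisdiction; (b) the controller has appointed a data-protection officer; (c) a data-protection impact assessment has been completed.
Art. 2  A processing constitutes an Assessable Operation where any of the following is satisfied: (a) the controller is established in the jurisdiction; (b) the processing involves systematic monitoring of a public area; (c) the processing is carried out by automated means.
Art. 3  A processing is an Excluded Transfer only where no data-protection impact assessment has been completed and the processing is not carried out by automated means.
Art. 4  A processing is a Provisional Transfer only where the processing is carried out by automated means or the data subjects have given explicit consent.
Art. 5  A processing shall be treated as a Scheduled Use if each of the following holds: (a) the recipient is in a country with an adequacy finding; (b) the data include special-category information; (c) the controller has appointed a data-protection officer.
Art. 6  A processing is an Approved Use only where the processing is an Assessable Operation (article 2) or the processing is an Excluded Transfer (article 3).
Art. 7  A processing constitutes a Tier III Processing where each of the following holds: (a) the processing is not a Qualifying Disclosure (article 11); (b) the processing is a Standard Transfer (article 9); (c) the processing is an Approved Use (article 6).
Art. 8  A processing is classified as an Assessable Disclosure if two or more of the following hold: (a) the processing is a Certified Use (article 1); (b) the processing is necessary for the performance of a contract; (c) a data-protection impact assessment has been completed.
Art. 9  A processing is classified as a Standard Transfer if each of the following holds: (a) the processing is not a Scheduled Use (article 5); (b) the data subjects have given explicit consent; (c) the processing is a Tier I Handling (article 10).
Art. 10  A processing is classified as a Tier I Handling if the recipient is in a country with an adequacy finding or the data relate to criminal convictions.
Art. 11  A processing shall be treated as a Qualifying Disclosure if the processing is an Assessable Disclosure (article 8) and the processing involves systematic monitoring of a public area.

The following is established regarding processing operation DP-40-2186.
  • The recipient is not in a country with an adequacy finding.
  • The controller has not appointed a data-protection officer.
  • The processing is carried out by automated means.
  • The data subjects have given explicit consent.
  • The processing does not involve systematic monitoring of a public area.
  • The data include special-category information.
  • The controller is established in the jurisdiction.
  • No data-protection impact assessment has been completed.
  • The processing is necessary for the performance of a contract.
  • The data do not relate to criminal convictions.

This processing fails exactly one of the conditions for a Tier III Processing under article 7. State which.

article 1 — Certified Use: the controller is established in the jurisdiction? yes; the controller has appointed a data-protection officer? no; a data-protection impact assessment has been completed? no — 1 of 3 hold (need ≥2) → not satisfied.
article 8 — Assessable Disclosure: Certified Use (article 1)? no; the processing is necessary for the performance of a contract? yes; a data-protection impact assessment has been completed? no — 1 of 3 hold (need ≥2) → not satisfied.
article 11 — Qualifying Disclosure: [Assessable Disclosure (article 8)? no] AND [the processing involves systematic monitoring of a public area? no] → not satisfied.
article 5 — Scheduled Use: [the recipient is in a country with an adequacy finding? no] AND [the data include special-category information? yes] AND [the controller has appointed a data-protection officer? no] → not satisfied.
article 10 — Tier I Handling: [the recipient is in a country with an adequacy finding? no] OR [the data relate to criminal convictions? no] → not satisfied.
article 9 — Standard Transfer: [not a Scheduled Use (article 5)? yes] AND [the data subjects have given explicit consent? yes] AND [Tier I Handling (article 10)? no] → not satisfied.
article 2 — Assessable Operation: [the controller is established in the jurisdiction? yes] OR [the processing involves systematic monitoring of a public area? no] OR [the processing is carried out by automated means? yes] → satisfied.
article 3 — Excluded Transfer: [no data-protection impact assessment has been completed? yes] AND [the processing is not carried out by automated means? no] → not satisfied.
article 6 — Approved Use: [Assessable Operation (article 2)? yes] OR [Excluded Transfer (article 3)? no] → satisfied.
article 7 — Tier III Processing: [not a Qualifying Disclosure (article 11)? yes] AND [Standard Transfer (article 9)? no] AND [Approved Use (article 6)? yes] → not satisfied.

Standard Transfer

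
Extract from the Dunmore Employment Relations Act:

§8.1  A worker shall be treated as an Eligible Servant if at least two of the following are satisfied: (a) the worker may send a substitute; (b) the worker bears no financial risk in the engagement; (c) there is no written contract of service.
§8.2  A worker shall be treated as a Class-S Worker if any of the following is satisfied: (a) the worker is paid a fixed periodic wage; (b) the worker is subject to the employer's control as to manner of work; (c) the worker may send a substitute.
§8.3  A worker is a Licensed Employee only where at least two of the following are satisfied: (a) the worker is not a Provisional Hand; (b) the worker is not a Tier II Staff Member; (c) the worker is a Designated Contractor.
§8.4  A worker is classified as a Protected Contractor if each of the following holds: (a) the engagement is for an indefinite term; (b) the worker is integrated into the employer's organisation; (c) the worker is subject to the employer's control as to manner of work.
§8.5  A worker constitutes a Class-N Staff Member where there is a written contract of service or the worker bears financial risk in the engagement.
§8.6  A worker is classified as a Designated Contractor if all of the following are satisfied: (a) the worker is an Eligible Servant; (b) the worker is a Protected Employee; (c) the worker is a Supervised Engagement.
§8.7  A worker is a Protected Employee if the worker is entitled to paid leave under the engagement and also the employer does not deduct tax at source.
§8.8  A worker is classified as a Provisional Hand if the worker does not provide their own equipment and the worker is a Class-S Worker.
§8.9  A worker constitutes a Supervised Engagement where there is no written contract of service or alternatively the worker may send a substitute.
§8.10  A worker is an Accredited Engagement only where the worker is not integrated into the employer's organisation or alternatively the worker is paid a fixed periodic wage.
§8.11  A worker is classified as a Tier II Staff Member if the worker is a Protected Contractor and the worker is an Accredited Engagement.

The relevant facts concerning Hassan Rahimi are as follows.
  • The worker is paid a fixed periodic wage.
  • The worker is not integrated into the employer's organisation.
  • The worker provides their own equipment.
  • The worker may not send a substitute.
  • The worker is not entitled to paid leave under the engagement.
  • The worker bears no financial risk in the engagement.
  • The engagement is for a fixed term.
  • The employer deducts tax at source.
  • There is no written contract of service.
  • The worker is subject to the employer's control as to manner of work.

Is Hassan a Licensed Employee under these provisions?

Yes

Under §8.2: the worker is paid a fixed periodic wage? yes; or the worker is subject to the employer's control as to manner of work? yes; or the worker may send a substitute? no. So the worker is a Class-S Worker.
Under §8.8: the worker does not provide their own equipment? no; and Class-S Worker (§8.2)? yes. So the worker is not a Provisional Hand.
Under §8.4: the engagement is for an indefinite term? no; and the worker is integrated into the employer's organisation? no; and the worker is subject to the employer's control as to manner of work? yes. So the worker is not a Protected Contractor.
Under §8.10: the worker is not integrated into the employer's organisation? yes; or the worker is paid a fixed periodic wage? yes. So the worker is an Accredited Engagement.
Under §8.11: Protected Contractor (§8.4)? no; and Accredited Engagement (§8.10)? yes. So the worker is not a Tier II Staff Member.
Under §8.1: the worker may send a substitute? no; the worker bears no financial risk in the engagement? yes; there is no written contract of service? yes — 2 of 3 hold (need ≥2) → satisfied.
Under §8.7: the worker is entitled to paid leave under the engagement? no; and the employer does not deduct tax at source? no. So the worker is not a Protected Employee.
Under §8.9: there is no written contract of service? yes; or the worker may send a substitute? no. So the worker is a Supervised Engagement.
Under §8.6: Eligible Servant (§8.1)? yes; and Protected Employee (§8.7)? no; and Supervised Engagement (§8.9)? yes. So the worker is not a Designated Contractor.
Under §8.3: not a Provisional Hand (§8.8)? yes; not a Tier II Staff Member (§8.11)? yes; Designated Contractor (§8.6)? no — 2 of 3 hold (need ≥2) → satisfied.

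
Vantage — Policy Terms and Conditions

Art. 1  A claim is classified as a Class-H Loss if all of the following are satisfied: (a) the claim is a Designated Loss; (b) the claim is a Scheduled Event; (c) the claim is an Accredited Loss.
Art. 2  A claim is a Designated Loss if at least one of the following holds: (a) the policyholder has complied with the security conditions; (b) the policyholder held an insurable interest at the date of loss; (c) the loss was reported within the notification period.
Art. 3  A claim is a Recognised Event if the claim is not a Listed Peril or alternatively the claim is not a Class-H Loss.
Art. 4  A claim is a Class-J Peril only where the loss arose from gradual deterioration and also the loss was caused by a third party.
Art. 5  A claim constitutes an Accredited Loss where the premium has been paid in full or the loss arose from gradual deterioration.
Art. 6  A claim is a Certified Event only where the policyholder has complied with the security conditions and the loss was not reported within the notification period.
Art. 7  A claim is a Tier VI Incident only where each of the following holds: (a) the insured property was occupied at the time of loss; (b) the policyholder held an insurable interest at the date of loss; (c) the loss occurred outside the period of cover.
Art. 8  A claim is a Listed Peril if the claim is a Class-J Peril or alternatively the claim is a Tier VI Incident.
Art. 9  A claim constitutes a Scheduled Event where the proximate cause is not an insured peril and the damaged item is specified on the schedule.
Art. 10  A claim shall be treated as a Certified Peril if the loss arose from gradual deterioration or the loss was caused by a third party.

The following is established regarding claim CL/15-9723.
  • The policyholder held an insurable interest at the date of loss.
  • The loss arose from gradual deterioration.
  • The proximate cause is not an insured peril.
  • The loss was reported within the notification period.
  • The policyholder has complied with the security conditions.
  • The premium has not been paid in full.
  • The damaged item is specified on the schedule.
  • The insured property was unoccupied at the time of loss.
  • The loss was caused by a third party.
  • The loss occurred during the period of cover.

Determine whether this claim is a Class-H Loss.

article 2 — Designated Loss: [the policyholder has complied with the security conditions? yes] OR [the policyholder held an insurable interest at the date of loss? yes] OR [the loss was reported within the notification period? yes] → satisfied.
article 9 — Scheduled Event: [the proximate cause is not an insured peril? yes] AND [the damaged item is specified on the schedule? yes] → satisfied.
article 5 — Accredited Loss: [the premium has been paid in full? no] OR [the loss arose from gradual deterioration? yes] → satisfied.
article 1 — Class-H Loss: [Designated Loss (article 2)? yes] AND [Scheduled Event (article 9)? yes] AND [Accredited Loss (article 5)? yes] → satisfied.

Yes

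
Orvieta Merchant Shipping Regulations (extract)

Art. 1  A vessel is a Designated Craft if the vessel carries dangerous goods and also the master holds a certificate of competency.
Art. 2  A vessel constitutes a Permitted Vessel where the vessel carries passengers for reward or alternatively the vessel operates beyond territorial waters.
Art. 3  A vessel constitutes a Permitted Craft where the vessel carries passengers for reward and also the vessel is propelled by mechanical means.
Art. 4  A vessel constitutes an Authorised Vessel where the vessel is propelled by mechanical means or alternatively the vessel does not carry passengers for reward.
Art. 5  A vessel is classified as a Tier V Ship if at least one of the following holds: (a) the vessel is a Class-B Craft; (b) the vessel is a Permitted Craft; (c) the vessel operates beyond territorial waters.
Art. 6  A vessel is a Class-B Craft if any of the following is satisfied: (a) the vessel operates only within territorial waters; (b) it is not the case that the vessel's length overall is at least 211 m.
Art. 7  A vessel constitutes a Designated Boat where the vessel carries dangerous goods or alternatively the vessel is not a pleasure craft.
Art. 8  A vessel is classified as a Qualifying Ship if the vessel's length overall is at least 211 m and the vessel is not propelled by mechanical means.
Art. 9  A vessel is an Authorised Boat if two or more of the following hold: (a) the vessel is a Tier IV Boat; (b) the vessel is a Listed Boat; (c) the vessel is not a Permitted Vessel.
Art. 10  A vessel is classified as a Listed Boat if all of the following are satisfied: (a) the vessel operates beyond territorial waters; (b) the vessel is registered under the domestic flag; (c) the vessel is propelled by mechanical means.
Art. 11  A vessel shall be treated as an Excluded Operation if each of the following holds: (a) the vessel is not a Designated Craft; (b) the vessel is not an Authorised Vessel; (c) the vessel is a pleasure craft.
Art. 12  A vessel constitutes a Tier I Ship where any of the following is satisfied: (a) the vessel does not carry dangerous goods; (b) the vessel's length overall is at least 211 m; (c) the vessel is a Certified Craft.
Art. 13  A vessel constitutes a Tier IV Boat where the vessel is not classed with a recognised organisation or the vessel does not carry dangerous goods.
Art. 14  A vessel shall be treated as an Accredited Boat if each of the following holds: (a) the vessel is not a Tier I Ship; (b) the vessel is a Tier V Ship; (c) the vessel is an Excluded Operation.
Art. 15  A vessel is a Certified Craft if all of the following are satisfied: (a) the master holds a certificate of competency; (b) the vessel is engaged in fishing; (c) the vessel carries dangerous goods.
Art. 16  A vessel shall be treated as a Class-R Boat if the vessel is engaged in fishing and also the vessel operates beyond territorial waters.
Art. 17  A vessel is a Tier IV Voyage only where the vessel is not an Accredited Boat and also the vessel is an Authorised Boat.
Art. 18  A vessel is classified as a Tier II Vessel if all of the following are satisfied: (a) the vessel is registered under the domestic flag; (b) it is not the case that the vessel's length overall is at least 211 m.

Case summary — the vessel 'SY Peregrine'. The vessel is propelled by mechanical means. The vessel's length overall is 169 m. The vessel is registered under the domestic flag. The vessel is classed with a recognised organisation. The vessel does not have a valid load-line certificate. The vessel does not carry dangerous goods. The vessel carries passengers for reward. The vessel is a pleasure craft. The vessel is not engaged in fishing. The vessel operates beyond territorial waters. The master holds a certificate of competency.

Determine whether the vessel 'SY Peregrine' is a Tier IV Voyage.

Yes

article 15 — Certified Craft: [the master holds a certificate of competency? yes] AND [the vessel is engaged in fishing? no] AND [the vessel carries dangerous goods? no] → not satisfied.
article 12 — Tier I Ship: [the vessel does not carry dangerous goods? yes] OR [vessel's length overall: 169 m ≥ 211 m? no] OR [Certified Craft (article 15)? no] → satisfied.
article 6 — Class-B Craft: [the vessel operates only within territorial waters? no] OR [vessel's length overall: 169 m ≥ 211 m? no, so negated condition yes] → satisfied.
article 3 — Permitted Craft: [the vessel carries passengers for reward? yes] AND [the vessel is propelled by mechanical means? yes] → satisfied.
article 5 — Tier V Ship: [Class-B Craft (article 6)? yes] OR [Permitted Craft (article 3)? yes] OR [the vessel operates beyond territorial waters? yes] → satisfied.
article 1 — Designated Craft: [the vessel carries dangerous goods? no] AND [the master holds a certificate of competency? yes] → not satisfied.
article 4 — Authorised Vessel: [the vessel is propelled by mechanical means? yes] OR [the vessel does not carry passengers for reward? no] → satisfied.
article 11 — Excluded Operation: [not a Designated Craft (article 1)? yes] AND [not an Authorised Vessel (article 4)? no] AND [the vessel is a pleasure craft? yes] → not satisfied.
article 14 — Accredited Boat: [not a Tier I Ship (article 12)? no] AND [Tier V Ship (article 5)? yes] AND [Excluded Operation (article 11)? no] → not satisfied.
article 13 — Tier IV Boat: [the vessel is not classed with a recognised organisation? no] OR [the vessel does not carry dangerous goods? yes] → satisfied.
article 10 — Listed Boat: [the vessel operates beyond territorial waters? yes] AND [the vessel is registered under the domestic flag? yes] AND [the vessel is propelled by mechanical means? yes] → satisfied.
article 2 — Permitted Vessel: [the vessel carries passengers for reward? yes] OR [the vessel operates beyond territorial waters? yes] → satisfied.
article 9 — Authorised Boat: Tier IV Boat (article 13)? yes; Listed Boat (article 10)? yes; not a Permitted Vessel (article 2)? no — 2 of 3 hold (need ≥2) → satisfied.
article 17 — Tier IV Voyage: [not an Accredited Boat (article 14)? yes] AND [Authorised Boat (article 9)? yes] → satisfied.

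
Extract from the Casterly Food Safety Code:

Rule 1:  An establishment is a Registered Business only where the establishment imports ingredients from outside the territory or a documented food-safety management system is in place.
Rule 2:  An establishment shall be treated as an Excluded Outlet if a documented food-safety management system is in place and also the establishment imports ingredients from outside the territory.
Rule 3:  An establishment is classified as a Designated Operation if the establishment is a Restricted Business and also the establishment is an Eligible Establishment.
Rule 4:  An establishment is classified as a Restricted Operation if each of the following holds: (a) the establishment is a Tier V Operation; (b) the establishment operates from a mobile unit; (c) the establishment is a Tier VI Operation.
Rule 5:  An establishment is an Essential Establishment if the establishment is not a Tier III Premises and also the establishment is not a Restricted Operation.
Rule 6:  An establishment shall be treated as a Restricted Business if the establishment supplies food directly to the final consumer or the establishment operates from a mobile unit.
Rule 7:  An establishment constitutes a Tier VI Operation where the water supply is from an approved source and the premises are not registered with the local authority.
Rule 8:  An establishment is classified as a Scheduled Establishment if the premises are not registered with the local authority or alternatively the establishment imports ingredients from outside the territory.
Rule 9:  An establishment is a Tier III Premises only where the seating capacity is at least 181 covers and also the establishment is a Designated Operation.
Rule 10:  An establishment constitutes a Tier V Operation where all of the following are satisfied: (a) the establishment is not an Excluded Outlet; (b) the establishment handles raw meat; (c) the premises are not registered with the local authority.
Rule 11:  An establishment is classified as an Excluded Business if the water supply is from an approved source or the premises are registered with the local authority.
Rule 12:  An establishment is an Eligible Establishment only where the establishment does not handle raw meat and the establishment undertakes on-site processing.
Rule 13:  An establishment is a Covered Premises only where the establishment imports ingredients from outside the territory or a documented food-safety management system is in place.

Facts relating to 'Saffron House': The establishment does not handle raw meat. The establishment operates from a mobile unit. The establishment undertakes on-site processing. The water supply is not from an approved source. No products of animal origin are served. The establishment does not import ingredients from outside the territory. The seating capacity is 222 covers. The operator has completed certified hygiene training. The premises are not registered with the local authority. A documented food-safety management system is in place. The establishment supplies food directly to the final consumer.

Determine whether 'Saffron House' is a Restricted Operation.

No

rule 2 — Excluded Outlet: [a documented food-safety management system is in place? yes] AND [the establishment imports ingredients from outside the territory? no] → not satisfied.
rule 10 — Tier V Operation: [not an Excluded Outlet (rule 2)? yes] AND [the establishment handles raw meat? no] AND [the premises are not registered with the local authority? yes] → not satisfied.
rule 7 — Tier VI Operation: [the water supply is from an approved source? no] AND [the premises are not registered with the local authority? yes] → not satisfied.
rule 4 — Restricted Operation: [Tier V Operation (rule 10)? no] AND [the establishment operates from a mobile unit? yes] AND [Tier VI Operation (rule 7)? no] → not satisfied.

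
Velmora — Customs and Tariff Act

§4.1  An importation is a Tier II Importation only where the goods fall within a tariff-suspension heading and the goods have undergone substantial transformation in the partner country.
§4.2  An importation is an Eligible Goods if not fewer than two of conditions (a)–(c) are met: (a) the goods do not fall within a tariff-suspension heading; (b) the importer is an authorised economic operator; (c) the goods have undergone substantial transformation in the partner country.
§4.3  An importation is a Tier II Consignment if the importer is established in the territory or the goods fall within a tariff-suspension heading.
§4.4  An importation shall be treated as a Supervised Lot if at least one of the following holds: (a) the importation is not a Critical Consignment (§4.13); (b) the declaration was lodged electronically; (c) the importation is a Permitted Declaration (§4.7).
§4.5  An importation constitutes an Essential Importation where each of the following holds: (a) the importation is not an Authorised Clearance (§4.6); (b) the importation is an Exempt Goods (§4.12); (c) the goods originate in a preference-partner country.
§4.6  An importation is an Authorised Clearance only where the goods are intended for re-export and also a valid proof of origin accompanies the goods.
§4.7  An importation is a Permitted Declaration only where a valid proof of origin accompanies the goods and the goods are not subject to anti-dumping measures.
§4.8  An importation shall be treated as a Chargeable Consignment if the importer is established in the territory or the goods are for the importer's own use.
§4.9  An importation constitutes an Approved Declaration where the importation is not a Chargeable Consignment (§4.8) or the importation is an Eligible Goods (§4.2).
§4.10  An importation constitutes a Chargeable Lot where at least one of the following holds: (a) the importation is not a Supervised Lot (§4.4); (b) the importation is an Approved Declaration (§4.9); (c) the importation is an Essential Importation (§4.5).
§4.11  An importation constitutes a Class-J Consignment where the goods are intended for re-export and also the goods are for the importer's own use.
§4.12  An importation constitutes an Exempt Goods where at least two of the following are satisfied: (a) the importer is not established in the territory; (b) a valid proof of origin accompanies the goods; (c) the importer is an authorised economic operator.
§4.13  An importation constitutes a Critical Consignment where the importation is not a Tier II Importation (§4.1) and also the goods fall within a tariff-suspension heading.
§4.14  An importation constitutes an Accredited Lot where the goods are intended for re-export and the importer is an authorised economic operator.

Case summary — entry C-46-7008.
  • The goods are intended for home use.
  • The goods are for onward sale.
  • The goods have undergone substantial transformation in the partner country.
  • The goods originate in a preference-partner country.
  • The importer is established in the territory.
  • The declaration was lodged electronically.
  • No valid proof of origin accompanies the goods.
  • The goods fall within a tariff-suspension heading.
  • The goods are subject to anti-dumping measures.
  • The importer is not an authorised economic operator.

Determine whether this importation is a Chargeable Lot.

Under §4.1: the goods fall within a tariff-suspension heading? yes; and the goods have undergone substantial transformation in the partner country? yes. So the importation is a Tier II Importation.
Under §4.13: not a Tier II Importation (§4.1)? no; and the goods fall within a tariff-suspension heading? yes. So the importation is not a Critical Consignment.
Under §4.7: a valid proof of origin accompanies the goods? no; and the goods are not subject to anti-dumping measures? no. So the importation is not a Permitted Declaration.
Under §4.4: not a Critical Consignment (§4.13)? yes; or the declaration was lodged electronically? yes; or Permitted Declaration (§4.7)? no. So the importation is a Supervised Lot.
Under §4.8: the importer is established in the territory? yes; or the goods are for the importer's own use? no. So the importation is a Chargeable Consignment.
Under §4.2: the goods do not fall within a tariff-suspension heading? no; the importer is an authorised economic operator? no; the goods have undergone substantial transformation in the partner country? yes — 1 of 3 hold (need ≥2) → not satisfied.
Under §4.9: not a Chargeable Consignment (§4.8)? no; or Eligible Goods (§4.2)? no. So the importation is not an Approved Declaration.
Under §4.6: the goods are intended for re-export? no; and a valid proof of origin accompanies the goods? no. So the importation is not an Authorised Clearance.
Under §4.12: the importer is not established in the territory? no; a valid proof of origin accompanies the goods? no; the importer is an authorised economic operator? no — 0 of 3 hold (need ≥2) → not satisfied.
Under §4.5: not an Authorised Clearance (§4.6)? yes; and Exempt Goods (§4.12)? no; and the goods originate in a preference-partner country? yes. So the importation is not an Essential Importation.
Under §4.10: not a Supervised Lot (§4.4)? no; or Approved Declaration (§4.9)? no; or Essential Importation (§4.5)? no. So the importation is not a Chargeable Lot.

No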